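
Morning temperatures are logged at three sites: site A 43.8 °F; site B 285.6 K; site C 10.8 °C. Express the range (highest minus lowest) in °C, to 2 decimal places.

site A: 43.8 °F = 6.556 °C.
site B: 285.6 K = 12.450 °C.
Spread: 12.450 − 6.556 = 5.894 °C.

5.89 °C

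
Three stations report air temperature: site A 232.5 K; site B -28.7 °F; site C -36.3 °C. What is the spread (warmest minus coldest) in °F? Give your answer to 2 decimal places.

site A: 232.5 K = -40.650 °C.
site B: -28.7 °F = -33.722 °C.
Spread: (-33.722) − (-40.650) = 6.928 °C = 12.47 °F.

12.47 °F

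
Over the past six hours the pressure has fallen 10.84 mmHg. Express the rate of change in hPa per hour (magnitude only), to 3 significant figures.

2.41 hPa per hour

10.84 mmHg / 6 h × 1.33322 hPa/mmHg = 2.41 hPa/h.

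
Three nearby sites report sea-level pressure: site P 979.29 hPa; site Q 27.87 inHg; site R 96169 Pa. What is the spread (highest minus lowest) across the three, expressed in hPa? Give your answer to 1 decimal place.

site Q: 27.87 inHg = 943.787 hPa.
site R: 96169 Pa = 961.690 hPa.
Spread: 979.290 − 943.787 = 35.5 hPa.

35.5 hPa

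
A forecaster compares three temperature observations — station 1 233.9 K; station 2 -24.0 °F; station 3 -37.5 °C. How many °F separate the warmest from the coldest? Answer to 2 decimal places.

station 1: 233.9 K = -39.250 °C.
station 2: -24.0 °F = -31.111 °C.
Spread: (-31.111) − (-39.250) = 8.139 °C = 14.65 °F.

14.65 °F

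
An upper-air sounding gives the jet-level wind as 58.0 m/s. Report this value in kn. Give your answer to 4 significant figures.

112.7 kt

1 m/s = 1.94384 kt, so 58.0 × 1.94384 = 112.7 kt.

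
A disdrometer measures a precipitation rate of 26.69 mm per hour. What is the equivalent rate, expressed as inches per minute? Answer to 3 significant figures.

0.0175 in/minute

26.69 mm/hour × 0.0393701 in/mm × 0.0166667 hour/minute = 0.0175 in/minute.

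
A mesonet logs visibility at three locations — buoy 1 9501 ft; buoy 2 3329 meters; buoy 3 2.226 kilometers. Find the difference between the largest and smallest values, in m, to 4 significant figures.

buoy 1: 9501 ft = 2895.90 m.
buoy 3: 2.226 km = 2226.00 m.
Spread: 3329.00 − 2226.00 = 1103 m.

1103 m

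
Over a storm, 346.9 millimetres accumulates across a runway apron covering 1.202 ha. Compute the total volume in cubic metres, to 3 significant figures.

4170 cubic metres

Area: 1.202 ha = 12020 m².
1 mm over 1 m² is 1 L, so volume = 346.9 × 12020 = 4169738 L = 4170 m³.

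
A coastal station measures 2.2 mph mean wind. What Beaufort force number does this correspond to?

Beaufort force 1

2.2 mph = 1.0 m/s, which is Beaufort 1 (light air, 0.3–1.5 m/s).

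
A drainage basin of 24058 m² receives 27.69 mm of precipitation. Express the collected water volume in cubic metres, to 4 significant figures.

666.2 cubic metres

1 mm over 1 m² is 1 L, so volume = 27.69 × 24058 = 666166.02 L = 666.2 m³.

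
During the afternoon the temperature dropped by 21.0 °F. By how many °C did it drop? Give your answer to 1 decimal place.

Converting a difference, only the 9/5 scale factor applies: Δ°C = 21.0 × 0.5556 = 11.7 °C.

11.7 °C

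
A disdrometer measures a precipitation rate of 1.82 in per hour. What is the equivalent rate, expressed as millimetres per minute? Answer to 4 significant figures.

0.7705 mm/minute

1.82 in/hour × 25.4 mm/in × 0.0166667 hour/minute = 0.7705 mm/minute.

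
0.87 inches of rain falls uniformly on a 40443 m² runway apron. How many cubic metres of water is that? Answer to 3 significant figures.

894 cubic metres

Depth: 0.87 in × 25.4 = 22.098 mm.
1 mm over 1 m² is 1 L, so volume = 22.098 × 40443 = 893709.41 L = 894 m³.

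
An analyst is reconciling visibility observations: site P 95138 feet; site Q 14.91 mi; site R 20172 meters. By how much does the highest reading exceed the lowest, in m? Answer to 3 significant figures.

site P: 95138 ft = 28998.06 m.
site Q: 14.91 SM = 23995.32 m.
Spread: 28998.06 − 20172.00 = 8830 m.

8830 m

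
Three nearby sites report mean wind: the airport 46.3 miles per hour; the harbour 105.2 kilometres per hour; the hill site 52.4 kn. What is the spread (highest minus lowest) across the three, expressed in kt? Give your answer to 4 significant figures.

the airport: 46.3 mph = 40.2336 kt.
the harbour: 105.2 km/h = 56.8035 kt.
Spread: 56.8035 − 40.2336 = 16.57 kt.

16.57 kt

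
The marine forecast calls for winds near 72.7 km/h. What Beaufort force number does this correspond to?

72.7 km/h = 20.2 m/s, which is Beaufort 8 (gale, 17.2–20.7 m/s).

Beaufort force 8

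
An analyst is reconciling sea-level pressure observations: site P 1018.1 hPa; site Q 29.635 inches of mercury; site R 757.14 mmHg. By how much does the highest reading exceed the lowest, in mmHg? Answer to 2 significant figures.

site P: 1018.1 hPa = 763.64 mmHg.
site Q: 29.635 inHg = 752.73 mmHg.
Spread: 763.64 − 752.73 = 11 mmHg.

11 mmHg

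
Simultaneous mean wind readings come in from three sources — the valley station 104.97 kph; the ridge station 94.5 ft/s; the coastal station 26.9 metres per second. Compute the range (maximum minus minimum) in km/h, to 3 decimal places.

8.130 km/h

the ridge station: 94.5 ft/s = 103.69296 km/h.
the coastal station: 26.9 m/s = 96.84000 km/h.
Spread: 104.97000 − 96.84000 = 8.130 km/h.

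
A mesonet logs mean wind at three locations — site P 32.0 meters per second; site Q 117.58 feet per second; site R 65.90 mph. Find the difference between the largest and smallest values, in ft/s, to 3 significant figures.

20.9 ft/s

site P: 32.0 m/s = 104.987 ft/s.
site R: 65.90 mph = 96.653 ft/s.
Spread: 117.580 − 96.653 = 20.9 ft/s.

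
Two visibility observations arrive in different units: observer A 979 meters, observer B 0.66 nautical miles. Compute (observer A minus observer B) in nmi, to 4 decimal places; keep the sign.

-0.1314 nmi

observer A: 979 m = 0.528618 nmi.
Difference: 0.528618 − 0.660000 = -0.1314 nmi.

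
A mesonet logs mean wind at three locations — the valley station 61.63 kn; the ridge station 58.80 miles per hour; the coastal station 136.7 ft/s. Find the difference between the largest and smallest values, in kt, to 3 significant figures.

29.9 kt

the ridge station: 58.80 mph = 51.096 kt.
the coastal station: 136.7 ft/s = 80.993 kt.
Spread: 80.993 − 51.096 = 29.9 kt.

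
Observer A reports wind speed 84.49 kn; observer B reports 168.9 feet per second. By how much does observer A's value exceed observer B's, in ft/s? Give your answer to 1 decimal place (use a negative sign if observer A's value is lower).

-26.3 ft/s

observer A: 84.49 kt = 142.603 ft/s.
Difference: 142.603 − 168.900 = -26.3 ft/s.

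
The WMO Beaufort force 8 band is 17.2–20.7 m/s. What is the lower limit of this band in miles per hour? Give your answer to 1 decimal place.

38.5 mph

17.2–20.7 m/s × 2.237 = 38.5–46.3 mph.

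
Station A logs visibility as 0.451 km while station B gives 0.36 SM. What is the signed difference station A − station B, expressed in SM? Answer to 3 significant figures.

station A: 0.451 km = 0.280238 SM.
Difference: 0.280238 − 0.360000 = -0.0798 SM.

-0.0798 SM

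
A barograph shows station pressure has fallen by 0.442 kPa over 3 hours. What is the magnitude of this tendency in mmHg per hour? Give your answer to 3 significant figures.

1.11 mmHg per hour

0.442 kPa / 3 h × 7.50062 mmHg/kPa = 1.11 mmHg/h.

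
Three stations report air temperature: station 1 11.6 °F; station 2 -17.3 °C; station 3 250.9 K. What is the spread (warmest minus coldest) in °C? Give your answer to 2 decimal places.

10.92 °C

station 1: 11.6 °F = -11.333 °C.
station 3: 250.9 K = -22.250 °C.
Spread: (-11.333) − (-22.250) = 10.917 °C.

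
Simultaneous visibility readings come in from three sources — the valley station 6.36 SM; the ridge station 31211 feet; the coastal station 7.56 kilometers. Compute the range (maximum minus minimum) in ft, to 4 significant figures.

8778 ft

the valley station: 6.36 SM = 33580.80 ft.
the coastal station: 7.56 km = 24803.15 ft.
Spread: 33580.80 − 24803.15 = 8778 ft.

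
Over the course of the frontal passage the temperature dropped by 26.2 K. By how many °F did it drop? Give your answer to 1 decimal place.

For a temperature change the 32° offset cancels: Δ°F = 26.2 × 1.8 = 47.2 °F.

47.2 °F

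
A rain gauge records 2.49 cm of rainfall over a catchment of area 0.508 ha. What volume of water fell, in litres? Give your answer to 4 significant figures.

Depth: 2.49 cm × 10 = 24.9 mm.
Area: 0.508 ha = 5080 m².
1 mm over 1 m² is 1 L, so volume = 24.9 × 5080 = 126492 L ≈ 126500 L.

126500 litres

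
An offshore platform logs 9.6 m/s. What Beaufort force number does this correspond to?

9.6 m/s lies in the Beaufort 5 band (fresh breeze, 8.0–10.7 m/s).

Beaufort force 5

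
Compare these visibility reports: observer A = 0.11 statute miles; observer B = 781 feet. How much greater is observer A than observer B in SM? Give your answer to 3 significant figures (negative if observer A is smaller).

-0.0379 SM

observer B: 781 ft = 0.147917 SM.
Difference: 0.110000 − 0.147917 = -0.0379 SM.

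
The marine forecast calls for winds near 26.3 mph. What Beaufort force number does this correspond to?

26.3 mph = 11.8 m/s, which is Beaufort 6 (strong breeze, 10.8–13.8 m/s).

Beaufort force 6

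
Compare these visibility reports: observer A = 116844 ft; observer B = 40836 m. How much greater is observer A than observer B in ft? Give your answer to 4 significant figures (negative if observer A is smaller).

observer B: 40836 m = 133976.38 ft.
Difference: 116844.00 − 133976.38 = -17130 ft.

-17130 ft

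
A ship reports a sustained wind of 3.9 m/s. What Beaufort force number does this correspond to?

3.9 m/s lies in the Beaufort 3 band (gentle breeze, 3.4–5.4 m/s).

Beaufort force 3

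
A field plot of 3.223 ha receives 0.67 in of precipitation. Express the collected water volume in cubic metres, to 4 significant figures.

548.5 cubic metres

Depth: 0.67 in × 25.4 = 17.018 mm.
Area: 3.223 ha = 32230 m².
1 mm over 1 m² is 1 L, so volume = 17.018 × 32230 = 548490.14 L = 548.5 m³.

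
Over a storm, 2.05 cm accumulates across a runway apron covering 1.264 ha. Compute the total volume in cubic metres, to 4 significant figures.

259.1 cubic metres

Depth: 2.05 cm × 10 = 20.5 mm.
Area: 1.264 ha = 12640 m².
1 mm over 1 m² is 1 L, so volume = 20.5 × 12640 = 259120 L = 259.1 m³.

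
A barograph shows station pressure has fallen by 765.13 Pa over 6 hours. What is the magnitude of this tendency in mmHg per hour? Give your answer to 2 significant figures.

765.13 Pa / 6 h × 0.00750062 mmHg/Pa = 0.96 mmHg/h.

0.96 mmHg per hour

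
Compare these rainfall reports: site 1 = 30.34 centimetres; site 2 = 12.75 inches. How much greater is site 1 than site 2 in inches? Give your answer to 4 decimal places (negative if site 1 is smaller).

site 1: 30.34 cm = 11.944882 in.
Difference: 11.944882 − 12.750000 = -0.8051 in.

-0.8051 in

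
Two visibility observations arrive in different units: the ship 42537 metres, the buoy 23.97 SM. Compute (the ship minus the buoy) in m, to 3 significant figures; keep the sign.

the buoy: 23.97 SM = 38575.98 m.
Difference: 42537.00 − 38575.98 = 3960 m.

3960 m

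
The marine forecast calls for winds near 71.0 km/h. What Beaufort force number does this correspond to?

71.0 km/h = 19.7 m/s, which is Beaufort 8 (gale, 17.2–20.7 m/s).

Beaufort force 8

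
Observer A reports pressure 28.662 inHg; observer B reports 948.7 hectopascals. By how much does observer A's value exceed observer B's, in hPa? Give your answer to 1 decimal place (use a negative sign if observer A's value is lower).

observer A: 28.662 inHg = 970.607 hPa.
Difference: 970.607 − 948.700 = 21.9 hPa.

21.9 hPa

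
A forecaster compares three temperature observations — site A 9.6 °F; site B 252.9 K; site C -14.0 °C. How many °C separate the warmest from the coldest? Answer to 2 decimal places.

site A: 9.6 °F = -12.444 °C.
site B: 252.9 K = -20.250 °C.
Spread: (-12.444) − (-20.250) = 7.806 °C.

7.81 °C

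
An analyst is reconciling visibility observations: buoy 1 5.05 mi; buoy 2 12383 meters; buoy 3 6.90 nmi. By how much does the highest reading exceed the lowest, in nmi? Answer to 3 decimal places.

2.512 nmi

buoy 1: 5.05 SM = 4.38833 nmi.
buoy 2: 12383 m = 6.68629 nmi.
Spread: 6.90000 − 4.38833 = 2.512 nmi.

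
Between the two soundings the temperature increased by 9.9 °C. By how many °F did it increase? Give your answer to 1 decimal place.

Converting a difference, only the 9/5 scale factor applies: Δ°F = 9.9 × 1.8 = 17.8 °F.

17.8 °F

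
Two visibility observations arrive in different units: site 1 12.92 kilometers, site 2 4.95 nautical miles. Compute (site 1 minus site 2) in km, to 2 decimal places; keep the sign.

site 2: 4.95 nmi = 9.1674 km.
Difference: 12.9200 − 9.1674 = 3.75 km.

3.75 km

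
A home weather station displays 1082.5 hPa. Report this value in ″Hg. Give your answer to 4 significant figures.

31.97 inHg

1 hPa = 0.02953 inHg, so 1082.5 × 0.02953 = 31.97 inHg.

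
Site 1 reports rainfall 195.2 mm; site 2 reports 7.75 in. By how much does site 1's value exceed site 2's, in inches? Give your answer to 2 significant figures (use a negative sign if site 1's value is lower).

site 1: 195.2 mm = 7.68504 in.
Difference: 7.68504 − 7.75000 = -0.065 in.

-0.065 in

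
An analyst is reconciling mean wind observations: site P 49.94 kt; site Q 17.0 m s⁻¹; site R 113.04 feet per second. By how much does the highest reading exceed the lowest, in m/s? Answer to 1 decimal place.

site P: 49.94 kt = 25.691 m/s.
site R: 113.04 ft/s = 34.455 m/s.
Spread: 34.455 − 17.000 = 17.5 m/s.

17.5 m/s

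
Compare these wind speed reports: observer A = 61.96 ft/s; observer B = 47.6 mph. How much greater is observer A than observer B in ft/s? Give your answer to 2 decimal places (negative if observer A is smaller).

-7.85 ft/s

observer B: 47.6 mph = 69.8133 ft/s.
Difference: 61.9600 − 69.8133 = -7.85 ft/s.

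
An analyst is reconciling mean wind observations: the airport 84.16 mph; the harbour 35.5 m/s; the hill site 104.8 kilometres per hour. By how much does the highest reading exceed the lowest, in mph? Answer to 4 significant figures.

the harbour: 35.5 m/s = 79.4112 mph.
the hill site: 104.8 km/h = 65.1197 mph.
Spread: 84.1600 − 65.1197 = 19.04 mph.

19.04 mph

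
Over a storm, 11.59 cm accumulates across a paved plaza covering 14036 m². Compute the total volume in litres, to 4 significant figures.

1627000 litres

Depth: 11.59 cm × 10 = 115.9 mm.
1 mm over 1 m² is 1 L, so volume = 115.9 × 14036 = 1626772.4 L ≈ 1627000 L.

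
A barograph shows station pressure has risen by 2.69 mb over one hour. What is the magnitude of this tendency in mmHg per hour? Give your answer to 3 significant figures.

2.69 mb / 1 h × 0.750062 mmHg/mb = 2.02 mmHg/h.

2.02 mmHg per hour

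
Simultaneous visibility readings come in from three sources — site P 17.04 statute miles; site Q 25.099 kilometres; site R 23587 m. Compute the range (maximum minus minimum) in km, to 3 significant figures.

3.84 km

site P: 17.04 SM = 27.4232 km.
site R: 23587 m = 23.5870 km.
Spread: 27.4232 − 23.5870 = 3.84 km.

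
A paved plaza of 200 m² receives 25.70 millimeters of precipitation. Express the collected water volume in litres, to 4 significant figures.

5140 litres

1 mm over 1 m² is 1 L, so volume = 25.7 × 200 = 5140 L.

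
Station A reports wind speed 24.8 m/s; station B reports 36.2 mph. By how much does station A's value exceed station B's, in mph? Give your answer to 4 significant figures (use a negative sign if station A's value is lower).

19.28 mph

station A: 24.8 m/s = 55.4760 mph.
Difference: 55.4760 − 36.2000 = 19.28 mph.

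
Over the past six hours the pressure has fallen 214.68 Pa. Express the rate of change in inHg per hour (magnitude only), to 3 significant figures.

214.68 Pa / 6 h × 0.0002953 inHg/Pa = 0.0106 inHg/h.

0.0106 inHg per hour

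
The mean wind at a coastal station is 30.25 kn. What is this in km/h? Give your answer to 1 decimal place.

1 kt = 1.852 km/h, so 30.25 × 1.852 = 56.0 km/h.

56.0 km/h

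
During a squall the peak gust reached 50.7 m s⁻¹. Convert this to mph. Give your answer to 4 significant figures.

1 m/s = 2.23694 mph, so 50.7 × 2.23694 = 113.4 mph.

113.4 mph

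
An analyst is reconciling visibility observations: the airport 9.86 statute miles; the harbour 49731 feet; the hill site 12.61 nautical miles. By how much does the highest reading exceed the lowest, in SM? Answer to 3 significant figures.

5.09 SM

the harbour: 49731 ft = 9.4188 SM.
the hill site: 12.61 nmi = 14.5113 SM.
Spread: 14.5113 − 9.4188 = 5.09 SM.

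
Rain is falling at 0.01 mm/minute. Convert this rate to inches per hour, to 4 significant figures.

0.02362 in/hour

0.01 mm/minute × 0.0393701 in/mm × 60 minute/hour = 0.02362 in/hour.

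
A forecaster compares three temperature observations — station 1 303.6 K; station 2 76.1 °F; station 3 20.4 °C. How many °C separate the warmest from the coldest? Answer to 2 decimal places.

10.05 °C

station 1: 303.6 K = 30.450 °C.
station 2: 76.1 °F = 24.500 °C.
Spread: 30.450 − 20.400 = 10.050 °C.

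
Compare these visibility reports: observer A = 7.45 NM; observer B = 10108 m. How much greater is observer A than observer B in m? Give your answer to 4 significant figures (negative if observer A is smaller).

3689 m

observer A: 7.45 nmi = 13797.40 m.
Difference: 13797.40 − 10108.00 = 3689 m.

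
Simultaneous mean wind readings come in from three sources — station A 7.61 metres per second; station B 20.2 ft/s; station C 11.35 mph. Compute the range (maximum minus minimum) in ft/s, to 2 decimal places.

station A: 7.61 m/s = 24.9672 ft/s.
station C: 11.35 mph = 16.6467 ft/s.
Spread: 24.9672 − 16.6467 = 8.32 ft/s.

8.32 ft/s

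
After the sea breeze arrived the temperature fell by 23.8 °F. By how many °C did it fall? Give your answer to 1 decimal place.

Converting a difference, only the 9/5 scale factor applies: Δ°C = 23.8 × 0.5556 = 13.2 °C.

13.2 °C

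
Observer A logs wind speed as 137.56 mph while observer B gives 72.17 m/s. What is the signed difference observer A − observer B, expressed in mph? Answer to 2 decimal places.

-23.88 mph

observer B: 72.17 m/s = 161.4397 mph.
Difference: 137.5600 − 161.4397 = -23.88 mph.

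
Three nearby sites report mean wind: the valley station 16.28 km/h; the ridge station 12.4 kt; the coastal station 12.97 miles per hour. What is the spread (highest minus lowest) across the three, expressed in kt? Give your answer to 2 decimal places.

3.61 kt

the valley station: 16.28 km/h = 8.7905 kt.
the coastal station: 12.97 mph = 11.2706 kt.
Spread: 12.4000 − 8.7905 = 3.61 kt.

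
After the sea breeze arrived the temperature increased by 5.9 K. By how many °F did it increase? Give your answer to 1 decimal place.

10.6 °F

For a temperature change the 32° offset cancels: Δ°F = 5.9 × 1.8 = 10.6 °F.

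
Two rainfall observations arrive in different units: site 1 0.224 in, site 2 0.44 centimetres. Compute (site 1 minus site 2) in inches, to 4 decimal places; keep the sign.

site 2: 0.44 cm = 0.173228 in.
Difference: 0.224000 − 0.173228 = 0.0508 in.

0.0508 in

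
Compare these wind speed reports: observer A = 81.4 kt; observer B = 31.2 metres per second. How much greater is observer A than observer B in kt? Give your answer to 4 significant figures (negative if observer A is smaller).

20.75 kt

observer B: 31.2 m/s = 60.6479 kt.
Difference: 81.4000 − 60.6479 = 20.75 kt.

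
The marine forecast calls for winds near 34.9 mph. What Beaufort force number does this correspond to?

34.9 mph = 15.6 m/s, which is Beaufort 7 (near gale, 13.9–17.1 m/s).

Beaufort force 7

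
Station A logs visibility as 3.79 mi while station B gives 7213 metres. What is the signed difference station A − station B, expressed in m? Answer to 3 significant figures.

station A: 3.79 SM = 6099.41 m.
Difference: 6099.41 − 7213.00 = -1110 m.

-1110 m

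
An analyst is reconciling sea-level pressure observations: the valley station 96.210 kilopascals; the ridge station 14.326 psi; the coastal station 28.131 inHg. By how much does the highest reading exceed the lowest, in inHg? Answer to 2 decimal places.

the valley station: 96.210 kPa = 28.4108 inHg.
the ridge station: 14.326 psi = 29.1680 inHg.
Spread: 29.1680 − 28.1310 = 1.04 inHg.

1.04 inHg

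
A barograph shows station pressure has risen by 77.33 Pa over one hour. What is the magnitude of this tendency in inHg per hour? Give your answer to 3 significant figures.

77.33 Pa / 1 h × 0.0002953 inHg/Pa = 0.0228 inHg/h.

0.0228 inHg per hour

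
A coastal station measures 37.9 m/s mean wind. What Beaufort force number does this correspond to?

37.9 m/s lies in the Beaufort 12 band (hurricane force, ≥32.7 m/s).

Beaufort force 12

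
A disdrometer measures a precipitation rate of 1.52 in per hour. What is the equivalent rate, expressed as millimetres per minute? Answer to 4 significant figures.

1.52 in/hour × 25.4 mm/in × 0.0166667 hour/minute = 0.6435 mm/minute.

0.6435 mm/minute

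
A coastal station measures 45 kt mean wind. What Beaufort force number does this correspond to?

45 kt lies in the Beaufort 9 band (strong gale, 41–47 kt).

Beaufort force 9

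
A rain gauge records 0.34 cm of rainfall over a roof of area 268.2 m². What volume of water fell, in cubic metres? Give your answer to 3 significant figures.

0.912 cubic metres

Depth: 0.34 cm × 10 = 3.4 mm.
1 mm over 1 m² is 1 L, so volume = 3.4 × 268.2 = 911.88 L = 0.912 m³.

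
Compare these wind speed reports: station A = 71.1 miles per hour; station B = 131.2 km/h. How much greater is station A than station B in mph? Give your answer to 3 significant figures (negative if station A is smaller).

station B: 131.2 km/h = 81.524 mph.
Difference: 71.100 − 81.524 = -10.4 mph.

-10.4 mph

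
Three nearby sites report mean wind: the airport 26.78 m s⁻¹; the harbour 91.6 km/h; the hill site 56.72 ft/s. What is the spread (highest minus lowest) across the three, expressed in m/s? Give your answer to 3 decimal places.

the harbour: 91.6 km/h = 25.44444 m/s.
the hill site: 56.72 ft/s = 17.28826 m/s.
Spread: 26.78000 − 17.28826 = 9.492 m/s.

9.492 m/s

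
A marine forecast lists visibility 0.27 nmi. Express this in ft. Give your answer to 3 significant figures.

1640 ft

1 nmi = 6076.12 ft, so 0.27 × 6076.12 = 1640 ft.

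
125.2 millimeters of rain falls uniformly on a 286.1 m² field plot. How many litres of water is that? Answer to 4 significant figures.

35820 litres

1 mm over 1 m² is 1 L, so volume = 125.2 × 286.1 = 35819.72 L ≈ 35820 L.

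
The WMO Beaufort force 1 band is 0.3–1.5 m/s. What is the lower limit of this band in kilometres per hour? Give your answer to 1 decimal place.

0.3–1.5 m/s × 3.6 = 1.1–5.4 km/h.

1.1 km/h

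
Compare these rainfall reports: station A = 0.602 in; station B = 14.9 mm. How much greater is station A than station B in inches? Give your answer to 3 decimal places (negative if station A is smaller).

station B: 14.9 mm = 0.58661 in.
Difference: 0.60200 − 0.58661 = 0.015 in.

0.015 in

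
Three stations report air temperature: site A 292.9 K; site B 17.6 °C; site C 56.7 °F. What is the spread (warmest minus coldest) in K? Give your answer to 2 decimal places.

site A: 292.9 K = 19.750 °C.
site C: 56.7 °F = 13.722 °C.
Spread: 19.750 − 13.722 = 6.028 °C.

6.03 K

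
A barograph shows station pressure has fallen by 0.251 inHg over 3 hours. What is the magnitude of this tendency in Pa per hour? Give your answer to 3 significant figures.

0.251 inHg / 3 h × 3386.39 Pa/inHg = 283 Pa/h.

283 Pa per hour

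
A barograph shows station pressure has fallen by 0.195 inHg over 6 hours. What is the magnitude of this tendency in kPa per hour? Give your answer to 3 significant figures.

0.110 kPa per hour

0.195 inHg / 6 h × 3.38639 kPa/inHg = 0.110 kPa/h.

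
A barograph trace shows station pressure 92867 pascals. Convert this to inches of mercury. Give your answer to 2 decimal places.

27.42 inHg

1 Pa = 0.0002953 inHg, so 92867 × 0.0002953 = 27.42 inHg.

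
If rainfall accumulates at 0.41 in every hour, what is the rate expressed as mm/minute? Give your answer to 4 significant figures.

0.41 in/hour × 25.4 mm/in × 0.0166667 hour/minute = 0.1736 mm/minute.

0.1736 mm/minute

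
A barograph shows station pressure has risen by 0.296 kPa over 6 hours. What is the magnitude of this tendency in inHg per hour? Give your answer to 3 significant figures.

0.296 kPa / 6 h × 0.2953 inHg/kPa = 0.0146 inHg/h.

0.0146 inHg per hour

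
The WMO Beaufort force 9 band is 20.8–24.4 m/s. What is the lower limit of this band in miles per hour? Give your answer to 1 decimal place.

46.5 mph

20.8–24.4 m/s × 2.237 = 46.5–54.6 mph.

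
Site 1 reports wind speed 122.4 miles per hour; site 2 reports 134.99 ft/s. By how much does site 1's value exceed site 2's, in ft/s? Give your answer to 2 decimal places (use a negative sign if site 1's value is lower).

site 1: 122.4 mph = 179.5200 ft/s.
Difference: 179.5200 − 134.9900 = 44.53 ft/s.

44.53 ft/s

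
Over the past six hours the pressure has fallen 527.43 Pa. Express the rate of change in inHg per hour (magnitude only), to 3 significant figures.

0.0260 inHg per hour

527.43 Pa / 6 h × 0.0002953 inHg/Pa = 0.0260 inHg/h.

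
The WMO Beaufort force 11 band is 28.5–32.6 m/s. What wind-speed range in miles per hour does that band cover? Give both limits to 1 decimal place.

28.5–32.6 m/s × 2.237 = 63.8–72.9 mph.

63.8 to 72.9 mph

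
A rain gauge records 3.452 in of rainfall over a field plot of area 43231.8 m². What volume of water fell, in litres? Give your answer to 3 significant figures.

3790000 litres

Depth: 3.452 in × 25.4 = 87.6808 mm.
1 mm over 1 m² is 1 L, so volume = 87.6808 × 43231.8 = 3790598.8 L ≈ 3790000 L.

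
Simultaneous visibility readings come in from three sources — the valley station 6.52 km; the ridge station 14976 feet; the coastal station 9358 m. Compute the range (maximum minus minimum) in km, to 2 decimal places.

4.79 km

the ridge station: 14976 ft = 4.5647 km.
the coastal station: 9358 m = 9.3580 km.
Spread: 9.3580 − 4.5647 = 4.79 km.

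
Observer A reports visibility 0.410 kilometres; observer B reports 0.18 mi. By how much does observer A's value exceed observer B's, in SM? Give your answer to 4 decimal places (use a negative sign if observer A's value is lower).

0.0748 SM

observer A: 0.410 km = 0.254762 SM.
Difference: 0.254762 − 0.180000 = 0.0748 SM.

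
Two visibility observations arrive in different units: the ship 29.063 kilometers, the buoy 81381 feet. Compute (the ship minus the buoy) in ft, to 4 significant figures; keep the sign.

the ship: 29.063 km = 95351.05 ft.
Difference: 95351.05 − 81381.00 = 13970 ft.

13970 ft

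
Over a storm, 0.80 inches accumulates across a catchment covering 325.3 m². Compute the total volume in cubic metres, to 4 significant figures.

6.610 cubic metres

Depth: 0.80 in × 25.4 = 20.32 mm.
1 mm over 1 m² is 1 L, so volume = 20.32 × 325.3 = 6610.096 L = 6.610 m³.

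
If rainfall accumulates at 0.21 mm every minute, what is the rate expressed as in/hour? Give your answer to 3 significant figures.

0.496 in/hour

0.21 mm/minute × 0.0393701 in/mm × 60 minute/hour = 0.496 in/hour.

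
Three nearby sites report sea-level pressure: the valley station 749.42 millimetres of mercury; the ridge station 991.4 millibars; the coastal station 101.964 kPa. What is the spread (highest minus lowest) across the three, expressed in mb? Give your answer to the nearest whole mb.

the valley station: 749.42 mmHg = 999.14 mb.
the coastal station: 101.964 kPa = 1019.64 mb.
Spread: 1019.64 − 991.40 = 28 mb.

28 mb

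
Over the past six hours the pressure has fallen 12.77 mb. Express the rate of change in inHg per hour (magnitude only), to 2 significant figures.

12.77 mb / 6 h × 0.02953 inHg/mb = 0.063 inHg/h.

0.063 inHg per hour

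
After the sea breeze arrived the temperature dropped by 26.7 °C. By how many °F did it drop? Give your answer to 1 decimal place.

Converting a difference, only the 9/5 scale factor applies: Δ°F = 26.7 × 1.8 = 48.1 °F.

48.1 °F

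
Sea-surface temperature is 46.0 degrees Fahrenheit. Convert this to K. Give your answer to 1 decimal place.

First to °C: 7.78 °C.
Then to K: 280.9 K.

280.9 K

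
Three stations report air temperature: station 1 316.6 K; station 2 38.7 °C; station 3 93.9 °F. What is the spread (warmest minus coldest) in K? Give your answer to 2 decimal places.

station 1: 316.6 K = 43.450 °C.
station 3: 93.9 °F = 34.389 °C.
Spread: 43.450 − 34.389 = 9.061 °C.

9.06 K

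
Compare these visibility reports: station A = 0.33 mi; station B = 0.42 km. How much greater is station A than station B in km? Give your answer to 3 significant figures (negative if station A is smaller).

station A: 0.33 SM = 0.53108 km.
Difference: 0.53108 − 0.42000 = 0.111 km.

0.111 km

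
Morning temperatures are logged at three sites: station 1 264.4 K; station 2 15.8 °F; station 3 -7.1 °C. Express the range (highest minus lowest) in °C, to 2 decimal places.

1.90 °C

station 1: 264.4 K = -8.750 °C.
station 2: 15.8 °F = -9.000 °C.
Spread: (-7.100) − (-9.000) = 1.900 °C.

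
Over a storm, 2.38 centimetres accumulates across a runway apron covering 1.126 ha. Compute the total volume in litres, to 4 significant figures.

268000 litres

Depth: 2.38 cm × 10 = 23.8 mm.
Area: 1.126 ha = 11260 m².
1 mm over 1 m² is 1 L, so volume = 23.8 × 11260 = 267988 L ≈ 268000 L.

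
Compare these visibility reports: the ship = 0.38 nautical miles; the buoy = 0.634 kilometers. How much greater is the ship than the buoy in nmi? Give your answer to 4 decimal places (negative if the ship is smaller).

0.0377 nmi

the buoy: 0.634 km = 0.342333 nmi.
Difference: 0.380000 − 0.342333 = 0.0377 nmi.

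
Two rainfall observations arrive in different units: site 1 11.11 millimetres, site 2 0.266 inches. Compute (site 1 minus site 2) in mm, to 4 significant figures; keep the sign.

site 2: 0.266 in = 6.75640 mm.
Difference: 11.11000 − 6.75640 = 4.354 mm.

4.354 mm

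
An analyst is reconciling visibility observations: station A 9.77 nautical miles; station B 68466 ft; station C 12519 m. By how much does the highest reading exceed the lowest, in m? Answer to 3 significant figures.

8350 m

station A: 9.77 nmi = 18094.04 m.
station B: 68466 ft = 20868.44 m.
Spread: 20868.44 − 12519.00 = 8350 m.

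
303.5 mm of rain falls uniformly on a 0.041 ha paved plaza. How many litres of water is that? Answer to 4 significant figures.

124400 litres

Area: 0.041 ha = 410 m².
1 mm over 1 m² is 1 L, so volume = 303.5 × 410 = 124435 L ≈ 124400 L.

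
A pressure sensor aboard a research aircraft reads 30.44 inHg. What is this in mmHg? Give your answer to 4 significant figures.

773.2 mmHg

1 inHg = 25.4 mmHg, so 30.44 × 25.4 = 773.2 mmHg.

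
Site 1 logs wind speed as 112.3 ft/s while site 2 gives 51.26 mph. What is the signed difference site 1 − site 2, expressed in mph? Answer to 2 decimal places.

25.31 mph

site 1: 112.3 ft/s = 76.5682 mph.
Difference: 76.5682 − 51.2600 = 25.31 mph.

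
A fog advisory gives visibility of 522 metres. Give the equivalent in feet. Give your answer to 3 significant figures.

1 m = 3.28084 ft, so 522 × 3.28084 = 1710 ft.

1710 ft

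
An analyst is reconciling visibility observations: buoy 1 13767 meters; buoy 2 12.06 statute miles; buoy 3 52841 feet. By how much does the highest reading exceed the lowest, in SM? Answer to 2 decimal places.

buoy 1: 13767 m = 8.5544 SM.
buoy 3: 52841 ft = 10.0078 SM.
Spread: 12.0600 − 8.5544 = 3.51 SM.

3.51 SM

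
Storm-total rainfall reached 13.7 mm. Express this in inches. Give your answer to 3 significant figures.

1 mm = 0.0393701 in, so 13.7 × 0.0393701 = 0.539 in.

0.539 in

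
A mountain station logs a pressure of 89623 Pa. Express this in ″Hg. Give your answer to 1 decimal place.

26.5 inHg

1 Pa = 0.0002953 inHg, so 89623 × 0.0002953 = 26.5 inHg.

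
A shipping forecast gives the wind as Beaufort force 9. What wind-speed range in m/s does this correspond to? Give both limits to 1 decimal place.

20.8 to 24.4 m/s

Beaufort 9 (strong gale) spans 20.8–24.4 m/s.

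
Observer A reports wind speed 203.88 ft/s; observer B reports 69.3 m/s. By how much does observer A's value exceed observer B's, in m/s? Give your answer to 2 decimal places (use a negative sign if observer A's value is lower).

-7.16 m/s

observer A: 203.88 ft/s = 62.1426 m/s.
Difference: 62.1426 − 69.3000 = -7.16 m/s.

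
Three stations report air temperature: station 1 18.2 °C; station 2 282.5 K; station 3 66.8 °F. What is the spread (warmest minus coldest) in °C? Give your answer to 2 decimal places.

9.98 °C

station 2: 282.5 K = 9.350 °C.
station 3: 66.8 °F = 19.333 °C.
Spread: 19.333 − 9.350 = 9.983 °C.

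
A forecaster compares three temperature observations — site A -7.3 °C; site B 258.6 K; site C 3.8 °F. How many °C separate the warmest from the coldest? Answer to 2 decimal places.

8.37 °C

site B: 258.6 K = -14.550 °C.
site C: 3.8 °F = -15.667 °C.
Spread: (-7.300) − (-15.667) = 8.367 °C.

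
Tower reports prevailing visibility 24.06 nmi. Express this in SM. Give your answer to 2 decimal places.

1 nmi = 1.15078 SM, so 24.06 × 1.15078 = 27.69 SM.

27.69 SM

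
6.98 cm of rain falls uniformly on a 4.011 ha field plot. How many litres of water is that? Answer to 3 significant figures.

Depth: 6.98 cm × 10 = 69.8 mm.
Area: 4.011 ha = 40110 m².
1 mm over 1 m² is 1 L, so volume = 69.8 × 40110 = 2799678 L ≈ 2800000 L.

2800000 litres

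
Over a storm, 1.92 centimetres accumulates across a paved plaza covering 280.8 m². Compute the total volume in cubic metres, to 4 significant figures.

Depth: 1.92 cm × 10 = 19.2 mm.
1 mm over 1 m² is 1 L, so volume = 19.2 × 280.8 = 5391.36 L = 5.391 m³.

5.391 cubic metres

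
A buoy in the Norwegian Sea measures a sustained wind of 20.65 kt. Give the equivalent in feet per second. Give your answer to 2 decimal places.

1 kt = 1.68781 ft/s, so 20.65 × 1.68781 = 34.85 ft/s.

34.85 ft/s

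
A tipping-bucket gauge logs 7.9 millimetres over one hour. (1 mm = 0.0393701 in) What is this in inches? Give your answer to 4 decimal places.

0.3110 in

1 mm = 0.0393701 in, so 7.9 × 0.0393701 = 0.3110 in.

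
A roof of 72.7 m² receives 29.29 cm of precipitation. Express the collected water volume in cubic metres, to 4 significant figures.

Depth: 29.29 cm × 10 = 292.9 mm.
1 mm over 1 m² is 1 L, so volume = 292.9 × 72.7 = 21293.83 L = 21.29 m³.

21.29 cubic metres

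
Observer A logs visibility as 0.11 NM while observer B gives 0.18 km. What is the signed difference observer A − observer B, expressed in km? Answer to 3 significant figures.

0.0237 km

observer A: 0.11 nmi = 0.203720 km.
Difference: 0.203720 − 0.180000 = 0.0237 km.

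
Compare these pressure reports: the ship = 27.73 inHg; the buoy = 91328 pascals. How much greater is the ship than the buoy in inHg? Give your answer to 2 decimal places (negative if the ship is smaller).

the buoy: 91328 Pa = 26.9691 inHg.
Difference: 27.7300 − 26.9691 = 0.76 inHg.

0.76 inHg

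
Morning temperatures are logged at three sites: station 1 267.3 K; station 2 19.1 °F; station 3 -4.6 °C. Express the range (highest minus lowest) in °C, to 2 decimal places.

station 1: 267.3 K = -5.850 °C.
station 2: 19.1 °F = -7.167 °C.
Spread: (-4.600) − (-7.167) = 2.567 °C.

2.57 °C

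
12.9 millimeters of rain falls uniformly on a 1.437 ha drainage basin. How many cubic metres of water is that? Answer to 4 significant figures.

Area: 1.437 ha = 14370 m².
1 mm over 1 m² is 1 L, so volume = 12.9 × 14370 = 185373 L = 185.4 m³.

185.4 cubic metres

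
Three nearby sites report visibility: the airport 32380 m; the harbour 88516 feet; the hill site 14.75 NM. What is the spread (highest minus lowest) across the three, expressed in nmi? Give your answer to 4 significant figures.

the airport: 32380 m = 17.48380 nmi.
the harbour: 88516 ft = 14.56786 nmi.
Spread: 17.48380 − 14.56786 = 2.916 nmi.

2.916 nmi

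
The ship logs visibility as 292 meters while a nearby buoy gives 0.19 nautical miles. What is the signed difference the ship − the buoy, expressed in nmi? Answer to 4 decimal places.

-0.0323 nmi

the ship: 292 m = 0.157667 nmi.
Difference: 0.157667 − 0.190000 = -0.0323 nmi.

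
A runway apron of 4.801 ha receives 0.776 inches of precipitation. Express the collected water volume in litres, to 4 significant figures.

Depth: 0.776 in × 25.4 = 19.7104 mm.
Area: 4.801 ha = 48010 m².
1 mm over 1 m² is 1 L, so volume = 19.7104 × 48010 = 946296.3 L ≈ 946300 L.

946300 litres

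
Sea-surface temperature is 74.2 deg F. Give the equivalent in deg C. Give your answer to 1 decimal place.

°C = (°F − 32) × 5/9 = (74.2 − 32) / 1.8 = 23.4 °C.

23.4 °C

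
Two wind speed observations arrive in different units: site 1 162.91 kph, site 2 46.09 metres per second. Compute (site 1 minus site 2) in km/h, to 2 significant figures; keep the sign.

site 2: 46.09 m/s = 165.924 km/h.
Difference: 162.910 − 165.924 = -3.0 km/h.

-3.0 km/h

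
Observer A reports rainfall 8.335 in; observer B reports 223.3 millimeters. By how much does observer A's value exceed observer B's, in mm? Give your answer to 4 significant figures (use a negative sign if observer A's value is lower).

-11.59 mm

observer A: 8.335 in = 211.7090 mm.
Difference: 211.7090 − 223.3000 = -11.59 mm.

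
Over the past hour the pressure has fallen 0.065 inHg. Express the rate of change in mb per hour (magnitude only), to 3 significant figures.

0.065 inHg / 1 h × 33.8639 mb/inHg = 2.20 mb/h.

2.20 mb per hour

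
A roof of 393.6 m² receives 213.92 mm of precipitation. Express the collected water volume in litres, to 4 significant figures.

1 mm over 1 m² is 1 L, so volume = 213.92 × 393.6 = 84198.912 L ≈ 84200 L.

84200 litres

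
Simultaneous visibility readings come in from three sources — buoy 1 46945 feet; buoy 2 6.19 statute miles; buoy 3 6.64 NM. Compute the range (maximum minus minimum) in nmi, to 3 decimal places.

2.347 nmi

buoy 1: 46945 ft = 7.72615 nmi.
buoy 2: 6.19 SM = 5.37896 nmi.
Spread: 7.72615 − 5.37896 = 2.347 nmi.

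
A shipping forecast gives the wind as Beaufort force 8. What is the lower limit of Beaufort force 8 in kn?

34 kt

Beaufort 8 (gale) spans 34–40 knots.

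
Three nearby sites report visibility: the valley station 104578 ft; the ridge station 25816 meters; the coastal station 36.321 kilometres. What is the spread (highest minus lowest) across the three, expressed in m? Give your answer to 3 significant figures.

the valley station: 104578 ft = 31875.37 m.
the coastal station: 36.321 km = 36321.00 m.
Spread: 36321.00 − 25816.00 = 10500 m.

10500 m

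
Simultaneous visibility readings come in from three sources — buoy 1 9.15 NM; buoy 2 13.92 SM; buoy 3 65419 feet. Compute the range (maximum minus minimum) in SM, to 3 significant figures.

buoy 1: 9.15 nmi = 10.5296 SM.
buoy 3: 65419 ft = 12.3900 SM.
Spread: 13.9200 − 10.5296 = 3.39 SM.

3.39 SM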